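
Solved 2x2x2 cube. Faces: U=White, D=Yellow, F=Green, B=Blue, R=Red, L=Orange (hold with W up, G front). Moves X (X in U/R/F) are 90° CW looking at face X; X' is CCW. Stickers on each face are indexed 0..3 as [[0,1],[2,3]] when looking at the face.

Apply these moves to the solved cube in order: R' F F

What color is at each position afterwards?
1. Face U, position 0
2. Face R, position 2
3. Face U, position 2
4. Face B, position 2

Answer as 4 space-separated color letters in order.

Answer: W O G Y

Derivation:
After move 1 (R'): R=RRRR U=WBWB F=GWGW D=YGYG B=YBYB
After move 2 (F): F=GGWW U=WBOO R=WRBR D=RRYG L=OYOG
After move 3 (F): F=WGWG U=WBGY R=OROR D=BWYG L=OROR
Query 1: U[0] = W
Query 2: R[2] = O
Query 3: U[2] = G
Query 4: B[2] = Y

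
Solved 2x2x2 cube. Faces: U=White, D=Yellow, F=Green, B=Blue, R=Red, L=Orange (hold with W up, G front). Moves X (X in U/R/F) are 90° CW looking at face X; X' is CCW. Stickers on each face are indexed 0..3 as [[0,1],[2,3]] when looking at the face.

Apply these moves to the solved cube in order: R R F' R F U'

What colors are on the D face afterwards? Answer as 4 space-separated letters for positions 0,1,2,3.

Answer: R Y Y G

Derivation:
After move 1 (R): R=RRRR U=WGWG F=GYGY D=YBYB B=WBWB
After move 2 (R): R=RRRR U=WYWY F=GBGB D=YWYW B=GBGB
After move 3 (F'): F=BBGG U=WYRR R=WRYR D=OOYW L=OYOW
After move 4 (R): R=YWRR U=WBRG F=BOGW D=OGYG B=RBYB
After move 5 (F): F=GBWO U=WBWY R=RWGR D=RYYG L=OOOG
After move 6 (U'): U=BYWW F=OOWO R=GBGR B=RWYB L=RBOG
Query: D face = RYYG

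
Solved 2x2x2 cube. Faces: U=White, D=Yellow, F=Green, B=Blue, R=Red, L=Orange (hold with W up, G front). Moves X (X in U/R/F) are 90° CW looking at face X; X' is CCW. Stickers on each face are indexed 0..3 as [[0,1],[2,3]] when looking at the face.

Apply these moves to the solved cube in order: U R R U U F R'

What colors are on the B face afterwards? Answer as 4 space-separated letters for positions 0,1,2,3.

After move 1 (U): U=WWWW F=RRGG R=BBRR B=OOBB L=GGOO
After move 2 (R): R=RBRB U=WRWG F=RYGY D=YBYO B=WOWB
After move 3 (R): R=RRBB U=WYWY F=RBGO D=YWYW B=GORB
After move 4 (U): U=WWYY F=RRGO R=GOBB B=GGRB L=RBOO
After move 5 (U): U=YWYW F=GOGO R=GGBB B=RBRB L=RROO
After move 6 (F): F=GGOO U=YWOR R=YGWB D=BGYW L=RYOW
After move 7 (R'): R=GBYW U=YROR F=GWOR D=BGYO B=WBGB
Query: B face = WBGB

Answer: W B G B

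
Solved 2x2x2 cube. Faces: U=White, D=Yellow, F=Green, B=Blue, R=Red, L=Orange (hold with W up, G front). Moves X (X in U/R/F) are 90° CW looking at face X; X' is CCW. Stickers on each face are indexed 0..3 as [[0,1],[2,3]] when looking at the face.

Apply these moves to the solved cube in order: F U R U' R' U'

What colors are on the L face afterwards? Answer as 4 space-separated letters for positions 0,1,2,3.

After move 1 (F): F=GGGG U=WWOO R=WRWR D=RRYY L=OYOY
After move 2 (U): U=OWOW F=WRGG R=BBWR B=OYBB L=GGOY
After move 3 (R): R=WBRB U=OROG F=WRGY D=RBYO B=WYWB
After move 4 (U'): U=RGOO F=GGGY R=WRRB B=WBWB L=WYOY
After move 5 (R'): R=RBWR U=RWOW F=GGGO D=RGYY B=OBBB
After move 6 (U'): U=WWRO F=WYGO R=GGWR B=RBBB L=OBOY
Query: L face = OBOY

Answer: O B O Y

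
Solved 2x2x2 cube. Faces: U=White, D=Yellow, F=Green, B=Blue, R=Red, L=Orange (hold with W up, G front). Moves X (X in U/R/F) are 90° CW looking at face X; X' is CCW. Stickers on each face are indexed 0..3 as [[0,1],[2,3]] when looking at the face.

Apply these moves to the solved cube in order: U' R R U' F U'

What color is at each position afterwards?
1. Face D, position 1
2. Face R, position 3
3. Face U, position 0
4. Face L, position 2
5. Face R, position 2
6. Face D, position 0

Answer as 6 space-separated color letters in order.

After move 1 (U'): U=WWWW F=OOGG R=GGRR B=RRBB L=BBOO
After move 2 (R): R=RGRG U=WOWG F=OYGY D=YBYR B=WRWB
After move 3 (R): R=RRGG U=WYWY F=OBGR D=YWYW B=GROB
After move 4 (U'): U=YYWW F=BBGR R=OBGG B=RROB L=GROO
After move 5 (F): F=GBRB U=YYOR R=WBWG D=GOYW L=GYOW
After move 6 (U'): U=YRYO F=GYRB R=GBWG B=WBOB L=RROW
Query 1: D[1] = O
Query 2: R[3] = G
Query 3: U[0] = Y
Query 4: L[2] = O
Query 5: R[2] = W
Query 6: D[0] = G

Answer: O G Y O W G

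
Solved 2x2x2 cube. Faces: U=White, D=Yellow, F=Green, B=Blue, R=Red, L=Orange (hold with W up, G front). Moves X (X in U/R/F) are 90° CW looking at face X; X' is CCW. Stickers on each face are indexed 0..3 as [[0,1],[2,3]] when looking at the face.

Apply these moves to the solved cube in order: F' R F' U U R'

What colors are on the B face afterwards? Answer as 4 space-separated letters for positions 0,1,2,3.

After move 1 (F'): F=GGGG U=WWRR R=YRYR D=OOYY L=OWOW
After move 2 (R): R=YYRR U=WGRG F=GOGY D=OBYB B=RBWB
After move 3 (F'): F=OYGG U=WGYR R=BYOR D=WWYB L=OGOR
After move 4 (U): U=YWRG F=BYGG R=RBOR B=OGWB L=OYOR
After move 5 (U): U=RYGW F=RBGG R=OGOR B=OYWB L=BYOR
After move 6 (R'): R=GROO U=RWGO F=RYGW D=WBYG B=BYWB
Query: B face = BYWB

Answer: B Y W B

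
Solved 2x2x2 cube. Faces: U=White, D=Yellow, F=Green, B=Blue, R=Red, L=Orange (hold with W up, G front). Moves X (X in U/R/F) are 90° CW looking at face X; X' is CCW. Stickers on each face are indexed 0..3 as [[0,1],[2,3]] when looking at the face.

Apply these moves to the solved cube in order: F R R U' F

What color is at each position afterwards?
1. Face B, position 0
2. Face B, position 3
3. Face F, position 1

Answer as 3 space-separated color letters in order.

After move 1 (F): F=GGGG U=WWOO R=WRWR D=RRYY L=OYOY
After move 2 (R): R=WWRR U=WGOG F=GRGY D=RBYB B=OBWB
After move 3 (R): R=RWRW U=WROY F=GBGB D=RWYO B=GBGB
After move 4 (U'): U=RYWO F=OYGB R=GBRW B=RWGB L=GBOY
After move 5 (F): F=GOBY U=RYYB R=WBOW D=RGYO L=GROW
Query 1: B[0] = R
Query 2: B[3] = B
Query 3: F[1] = O

Answer: R B O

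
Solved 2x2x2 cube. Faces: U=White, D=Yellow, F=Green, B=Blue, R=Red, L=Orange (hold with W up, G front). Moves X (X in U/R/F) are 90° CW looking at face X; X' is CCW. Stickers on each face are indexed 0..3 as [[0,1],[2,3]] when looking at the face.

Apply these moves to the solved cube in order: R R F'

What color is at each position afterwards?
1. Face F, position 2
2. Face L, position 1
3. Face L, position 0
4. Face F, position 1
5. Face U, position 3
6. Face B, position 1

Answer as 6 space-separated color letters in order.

Answer: G Y O B R B

Derivation:
After move 1 (R): R=RRRR U=WGWG F=GYGY D=YBYB B=WBWB
After move 2 (R): R=RRRR U=WYWY F=GBGB D=YWYW B=GBGB
After move 3 (F'): F=BBGG U=WYRR R=WRYR D=OOYW L=OYOW
Query 1: F[2] = G
Query 2: L[1] = Y
Query 3: L[0] = O
Query 4: F[1] = B
Query 5: U[3] = R
Query 6: B[1] = B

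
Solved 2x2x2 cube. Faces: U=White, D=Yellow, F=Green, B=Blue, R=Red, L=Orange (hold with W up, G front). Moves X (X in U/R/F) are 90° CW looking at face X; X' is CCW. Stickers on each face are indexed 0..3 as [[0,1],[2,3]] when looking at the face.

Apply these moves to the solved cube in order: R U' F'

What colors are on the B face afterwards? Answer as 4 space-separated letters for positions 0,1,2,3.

Answer: R R W B

Derivation:
After move 1 (R): R=RRRR U=WGWG F=GYGY D=YBYB B=WBWB
After move 2 (U'): U=GGWW F=OOGY R=GYRR B=RRWB L=WBOO
After move 3 (F'): F=OYOG U=GGGR R=BYYR D=BOYB L=WWOW
Query: B face = RRWB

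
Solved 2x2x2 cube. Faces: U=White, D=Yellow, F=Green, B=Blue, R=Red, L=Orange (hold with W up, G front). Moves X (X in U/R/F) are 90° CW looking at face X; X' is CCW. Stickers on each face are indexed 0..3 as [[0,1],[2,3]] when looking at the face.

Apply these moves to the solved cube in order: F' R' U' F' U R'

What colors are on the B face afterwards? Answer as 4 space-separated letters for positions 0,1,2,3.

Answer: G R W B

Derivation:
After move 1 (F'): F=GGGG U=WWRR R=YRYR D=OOYY L=OWOW
After move 2 (R'): R=RRYY U=WBRB F=GWGR D=OGYG B=YBOB
After move 3 (U'): U=BBWR F=OWGR R=GWYY B=RROB L=YBOW
After move 4 (F'): F=WROG U=BBGY R=GWOY D=BWYG L=YROW
After move 5 (U): U=GBYB F=GWOG R=RROY B=YROB L=WROW
After move 6 (R'): R=RYRO U=GOYY F=GBOB D=BWYG B=GRWB
Query: B face = GRWB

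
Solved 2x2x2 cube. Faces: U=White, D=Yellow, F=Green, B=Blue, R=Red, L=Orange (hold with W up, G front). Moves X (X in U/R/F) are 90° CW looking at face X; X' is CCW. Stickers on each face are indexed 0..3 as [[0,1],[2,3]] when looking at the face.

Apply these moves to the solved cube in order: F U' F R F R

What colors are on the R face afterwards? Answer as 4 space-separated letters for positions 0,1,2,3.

Answer: Y Y G W

Derivation:
After move 1 (F): F=GGGG U=WWOO R=WRWR D=RRYY L=OYOY
After move 2 (U'): U=WOWO F=OYGG R=GGWR B=WRBB L=BBOY
After move 3 (F): F=GOGY U=WOYB R=WGOR D=WGYY L=BROR
After move 4 (R): R=OWRG U=WOYY F=GGGY D=WBYW B=BROB
After move 5 (F): F=GGYG U=WORR R=YWYG D=ROYW L=BWOB
After move 6 (R): R=YYGW U=WGRG F=GOYW D=ROYB B=RROB
Query: R face = YYGW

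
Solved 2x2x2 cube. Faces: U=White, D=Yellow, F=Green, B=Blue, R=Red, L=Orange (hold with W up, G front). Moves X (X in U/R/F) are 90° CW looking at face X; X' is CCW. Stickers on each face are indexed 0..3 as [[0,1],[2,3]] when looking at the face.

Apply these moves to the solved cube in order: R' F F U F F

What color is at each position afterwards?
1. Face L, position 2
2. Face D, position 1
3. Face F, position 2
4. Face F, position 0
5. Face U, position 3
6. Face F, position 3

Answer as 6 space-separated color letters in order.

After move 1 (R'): R=RRRR U=WBWB F=GWGW D=YGYG B=YBYB
After move 2 (F): F=GGWW U=WBOO R=WRBR D=RRYG L=OYOG
After move 3 (F): F=WGWG U=WBGY R=OROR D=BWYG L=OROR
After move 4 (U): U=GWYB F=ORWG R=YBOR B=ORYB L=WGOR
After move 5 (F): F=WOGR U=GWRG R=YBBR D=OYYG L=WBOW
After move 6 (F): F=GWRO U=GWWB R=RBGR D=BYYG L=WOOY
Query 1: L[2] = O
Query 2: D[1] = Y
Query 3: F[2] = R
Query 4: F[0] = G
Query 5: U[3] = B
Query 6: F[3] = O

Answer: O Y R G B O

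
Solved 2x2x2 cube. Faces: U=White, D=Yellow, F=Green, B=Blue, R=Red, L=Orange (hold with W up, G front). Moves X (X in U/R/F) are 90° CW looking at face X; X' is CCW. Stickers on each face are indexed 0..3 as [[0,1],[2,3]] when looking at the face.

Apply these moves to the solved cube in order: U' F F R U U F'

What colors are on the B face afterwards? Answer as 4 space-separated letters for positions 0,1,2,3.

After move 1 (U'): U=WWWW F=OOGG R=GGRR B=RRBB L=BBOO
After move 2 (F): F=GOGO U=WWOB R=WGWR D=RGYY L=BYOY
After move 3 (F): F=GGOO U=WWYY R=OGBR D=WWYY L=BROG
After move 4 (R): R=BORG U=WGYO F=GWOY D=WBYR B=YRWB
After move 5 (U): U=YWOG F=BOOY R=YRRG B=BRWB L=GWOG
After move 6 (U): U=OYGW F=YROY R=BRRG B=GWWB L=BOOG
After move 7 (F'): F=RYYO U=OYBR R=BRWG D=OGYR L=BWOG
Query: B face = GWWB

Answer: G W W B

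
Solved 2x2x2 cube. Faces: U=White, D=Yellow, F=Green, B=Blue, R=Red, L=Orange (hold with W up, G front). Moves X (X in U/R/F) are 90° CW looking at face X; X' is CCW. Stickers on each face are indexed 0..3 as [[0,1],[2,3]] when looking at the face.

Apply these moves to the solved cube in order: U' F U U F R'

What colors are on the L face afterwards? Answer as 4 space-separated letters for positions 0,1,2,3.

Answer: W R O G

Derivation:
After move 1 (U'): U=WWWW F=OOGG R=GGRR B=RRBB L=BBOO
After move 2 (F): F=GOGO U=WWOB R=WGWR D=RGYY L=BYOY
After move 3 (U): U=OWBW F=WGGO R=RRWR B=BYBB L=GOOY
After move 4 (U): U=BOWW F=RRGO R=BYWR B=GOBB L=WGOY
After move 5 (F): F=GROR U=BOYG R=WYWR D=WBYY L=WROG
After move 6 (R'): R=YRWW U=BBYG F=GOOG D=WRYR B=YOBB
Query: L face = WROG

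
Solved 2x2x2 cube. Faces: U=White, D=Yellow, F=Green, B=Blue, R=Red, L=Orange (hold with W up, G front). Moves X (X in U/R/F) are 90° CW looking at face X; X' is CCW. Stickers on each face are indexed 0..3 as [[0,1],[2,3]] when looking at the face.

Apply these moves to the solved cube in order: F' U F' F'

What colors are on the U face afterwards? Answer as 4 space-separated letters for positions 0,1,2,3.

After move 1 (F'): F=GGGG U=WWRR R=YRYR D=OOYY L=OWOW
After move 2 (U): U=RWRW F=YRGG R=BBYR B=OWBB L=GGOW
After move 3 (F'): F=RGYG U=RWBY R=OBOR D=GWYY L=GWOR
After move 4 (F'): F=GGRY U=RWOO R=WBGR D=WRYY L=GYOB
Query: U face = RWOO

Answer: R W O O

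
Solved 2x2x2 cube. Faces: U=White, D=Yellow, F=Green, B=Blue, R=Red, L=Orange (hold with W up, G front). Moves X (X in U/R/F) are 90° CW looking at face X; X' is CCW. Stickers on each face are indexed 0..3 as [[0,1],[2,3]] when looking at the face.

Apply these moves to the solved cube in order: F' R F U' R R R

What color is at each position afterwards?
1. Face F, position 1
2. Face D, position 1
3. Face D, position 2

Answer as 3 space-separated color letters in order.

After move 1 (F'): F=GGGG U=WWRR R=YRYR D=OOYY L=OWOW
After move 2 (R): R=YYRR U=WGRG F=GOGY D=OBYB B=RBWB
After move 3 (F): F=GGYO U=WGWW R=RYGR D=RYYB L=OOOB
After move 4 (U'): U=GWWW F=OOYO R=GGGR B=RYWB L=RBOB
After move 5 (R): R=GGRG U=GOWO F=OYYB D=RWYR B=WYWB
After move 6 (R): R=RGGG U=GYWB F=OWYR D=RWYW B=OYOB
After move 7 (R): R=GRGG U=GWWR F=OWYW D=ROYO B=BYYB
Query 1: F[1] = W
Query 2: D[1] = O
Query 3: D[2] = Y

Answer: W O Y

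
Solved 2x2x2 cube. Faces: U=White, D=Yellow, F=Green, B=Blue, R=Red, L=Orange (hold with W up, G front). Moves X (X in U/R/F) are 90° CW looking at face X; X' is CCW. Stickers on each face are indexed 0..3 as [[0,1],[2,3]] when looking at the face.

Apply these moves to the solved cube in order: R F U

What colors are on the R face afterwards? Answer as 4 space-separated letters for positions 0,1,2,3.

After move 1 (R): R=RRRR U=WGWG F=GYGY D=YBYB B=WBWB
After move 2 (F): F=GGYY U=WGOO R=WRGR D=RRYB L=OYOB
After move 3 (U): U=OWOG F=WRYY R=WBGR B=OYWB L=GGOB
Query: R face = WBGR

Answer: W B G R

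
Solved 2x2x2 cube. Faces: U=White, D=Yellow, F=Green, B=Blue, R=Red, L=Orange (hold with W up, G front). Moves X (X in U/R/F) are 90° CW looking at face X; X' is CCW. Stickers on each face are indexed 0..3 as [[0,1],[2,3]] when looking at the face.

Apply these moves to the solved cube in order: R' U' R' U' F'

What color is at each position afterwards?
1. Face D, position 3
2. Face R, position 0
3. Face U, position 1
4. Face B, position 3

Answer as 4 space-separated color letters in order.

After move 1 (R'): R=RRRR U=WBWB F=GWGW D=YGYG B=YBYB
After move 2 (U'): U=BBWW F=OOGW R=GWRR B=RRYB L=YBOO
After move 3 (R'): R=WRGR U=BYWR F=OBGW D=YOYW B=GRGB
After move 4 (U'): U=YRBW F=YBGW R=OBGR B=WRGB L=GROO
After move 5 (F'): F=BWYG U=YROG R=OBYR D=ROYW L=GWOB
Query 1: D[3] = W
Query 2: R[0] = O
Query 3: U[1] = R
Query 4: B[3] = B

Answer: W O R B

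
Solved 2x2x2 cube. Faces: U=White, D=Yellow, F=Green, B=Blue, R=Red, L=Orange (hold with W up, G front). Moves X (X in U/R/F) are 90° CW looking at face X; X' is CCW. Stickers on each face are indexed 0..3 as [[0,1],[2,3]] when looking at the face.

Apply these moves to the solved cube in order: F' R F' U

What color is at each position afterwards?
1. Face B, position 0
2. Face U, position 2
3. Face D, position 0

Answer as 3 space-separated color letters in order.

Answer: O R W

Derivation:
After move 1 (F'): F=GGGG U=WWRR R=YRYR D=OOYY L=OWOW
After move 2 (R): R=YYRR U=WGRG F=GOGY D=OBYB B=RBWB
After move 3 (F'): F=OYGG U=WGYR R=BYOR D=WWYB L=OGOR
After move 4 (U): U=YWRG F=BYGG R=RBOR B=OGWB L=OYOR
Query 1: B[0] = O
Query 2: U[2] = R
Query 3: D[0] = W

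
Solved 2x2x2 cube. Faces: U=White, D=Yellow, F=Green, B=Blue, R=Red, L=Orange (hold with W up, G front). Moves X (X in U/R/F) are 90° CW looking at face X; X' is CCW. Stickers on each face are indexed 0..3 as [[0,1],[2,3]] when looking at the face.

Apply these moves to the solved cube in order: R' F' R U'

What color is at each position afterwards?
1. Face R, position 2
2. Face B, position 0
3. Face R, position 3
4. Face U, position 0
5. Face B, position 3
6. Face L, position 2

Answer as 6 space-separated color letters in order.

After move 1 (R'): R=RRRR U=WBWB F=GWGW D=YGYG B=YBYB
After move 2 (F'): F=WWGG U=WBRR R=GRYR D=OOYG L=OBOW
After move 3 (R): R=YGRR U=WWRG F=WOGG D=OYYY B=RBBB
After move 4 (U'): U=WGWR F=OBGG R=WORR B=YGBB L=RBOW
Query 1: R[2] = R
Query 2: B[0] = Y
Query 3: R[3] = R
Query 4: U[0] = W
Query 5: B[3] = B
Query 6: L[2] = O

Answer: R Y R W B O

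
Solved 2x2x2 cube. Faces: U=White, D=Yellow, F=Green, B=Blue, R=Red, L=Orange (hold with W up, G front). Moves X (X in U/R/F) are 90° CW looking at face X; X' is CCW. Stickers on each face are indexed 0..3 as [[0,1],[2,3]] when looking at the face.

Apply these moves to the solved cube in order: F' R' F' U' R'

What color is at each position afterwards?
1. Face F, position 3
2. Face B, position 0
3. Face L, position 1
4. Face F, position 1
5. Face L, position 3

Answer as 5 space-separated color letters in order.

Answer: R G B Y R

Derivation:
After move 1 (F'): F=GGGG U=WWRR R=YRYR D=OOYY L=OWOW
After move 2 (R'): R=RRYY U=WBRB F=GWGR D=OGYG B=YBOB
After move 3 (F'): F=WRGG U=WBRY R=GROY D=WWYG L=OBOR
After move 4 (U'): U=BYWR F=OBGG R=WROY B=GROB L=YBOR
After move 5 (R'): R=RYWO U=BOWG F=OYGR D=WBYG B=GRWB
Query 1: F[3] = R
Query 2: B[0] = G
Query 3: L[1] = B
Query 4: F[1] = Y
Query 5: L[3] = R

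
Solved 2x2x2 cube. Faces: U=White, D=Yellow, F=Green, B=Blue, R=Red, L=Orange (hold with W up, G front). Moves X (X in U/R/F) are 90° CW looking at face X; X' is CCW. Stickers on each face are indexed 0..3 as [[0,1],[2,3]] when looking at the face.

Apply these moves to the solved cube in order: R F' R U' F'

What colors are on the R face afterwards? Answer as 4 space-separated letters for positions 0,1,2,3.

After move 1 (R): R=RRRR U=WGWG F=GYGY D=YBYB B=WBWB
After move 2 (F'): F=YYGG U=WGRR R=BRYR D=OOYB L=OGOW
After move 3 (R): R=YBRR U=WYRG F=YOGB D=OWYW B=RBGB
After move 4 (U'): U=YGWR F=OGGB R=YORR B=YBGB L=RBOW
After move 5 (F'): F=GBOG U=YGYR R=WOOR D=BWYW L=RROW
Query: R face = WOOR

Answer: W O O R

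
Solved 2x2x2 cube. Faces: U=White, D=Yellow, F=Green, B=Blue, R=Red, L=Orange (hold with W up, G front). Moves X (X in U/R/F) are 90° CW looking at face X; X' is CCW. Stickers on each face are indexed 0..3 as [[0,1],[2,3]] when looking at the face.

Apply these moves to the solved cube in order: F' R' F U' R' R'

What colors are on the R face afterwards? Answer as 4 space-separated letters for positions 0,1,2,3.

After move 1 (F'): F=GGGG U=WWRR R=YRYR D=OOYY L=OWOW
After move 2 (R'): R=RRYY U=WBRB F=GWGR D=OGYG B=YBOB
After move 3 (F): F=GGRW U=WBWW R=RRBY D=YRYG L=OOOG
After move 4 (U'): U=BWWW F=OORW R=GGBY B=RROB L=YBOG
After move 5 (R'): R=GYGB U=BOWR F=OWRW D=YOYW B=GRRB
After move 6 (R'): R=YBGG U=BRWG F=OORR D=YWYW B=WROB
Query: R face = YBGG

Answer: Y B G G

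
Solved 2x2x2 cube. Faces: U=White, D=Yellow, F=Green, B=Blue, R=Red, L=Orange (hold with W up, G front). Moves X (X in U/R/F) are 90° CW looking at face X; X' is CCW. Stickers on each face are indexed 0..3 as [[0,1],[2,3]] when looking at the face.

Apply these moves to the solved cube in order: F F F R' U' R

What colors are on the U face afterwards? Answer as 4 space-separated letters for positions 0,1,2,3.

After move 1 (F): F=GGGG U=WWOO R=WRWR D=RRYY L=OYOY
After move 2 (F): F=GGGG U=WWYY R=OROR D=WWYY L=OROR
After move 3 (F): F=GGGG U=WWRR R=YRYR D=OOYY L=OWOW
After move 4 (R'): R=RRYY U=WBRB F=GWGR D=OGYG B=YBOB
After move 5 (U'): U=BBWR F=OWGR R=GWYY B=RROB L=YBOW
After move 6 (R): R=YGYW U=BWWR F=OGGG D=OOYR B=RRBB
Query: U face = BWWR

Answer: B W W R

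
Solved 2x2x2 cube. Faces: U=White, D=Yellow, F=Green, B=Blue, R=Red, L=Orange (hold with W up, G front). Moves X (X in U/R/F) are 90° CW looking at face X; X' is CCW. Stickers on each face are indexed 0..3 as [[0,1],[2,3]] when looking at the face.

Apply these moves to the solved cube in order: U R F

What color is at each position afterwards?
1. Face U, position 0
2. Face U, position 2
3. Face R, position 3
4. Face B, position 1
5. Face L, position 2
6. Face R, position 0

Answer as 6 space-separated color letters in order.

Answer: W O B O O W

Derivation:
After move 1 (U): U=WWWW F=RRGG R=BBRR B=OOBB L=GGOO
After move 2 (R): R=RBRB U=WRWG F=RYGY D=YBYO B=WOWB
After move 3 (F): F=GRYY U=WROG R=WBGB D=RRYO L=GYOB
Query 1: U[0] = W
Query 2: U[2] = O
Query 3: R[3] = B
Query 4: B[1] = O
Query 5: L[2] = O
Query 6: R[0] = W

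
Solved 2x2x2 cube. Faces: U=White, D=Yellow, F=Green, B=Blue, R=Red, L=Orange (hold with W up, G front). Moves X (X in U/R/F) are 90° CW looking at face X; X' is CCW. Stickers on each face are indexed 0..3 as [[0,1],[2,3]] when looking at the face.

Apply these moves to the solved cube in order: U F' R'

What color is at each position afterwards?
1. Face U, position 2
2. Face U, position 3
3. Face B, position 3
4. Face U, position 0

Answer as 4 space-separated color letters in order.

Answer: B O B W

Derivation:
After move 1 (U): U=WWWW F=RRGG R=BBRR B=OOBB L=GGOO
After move 2 (F'): F=RGRG U=WWBR R=YBYR D=GOYY L=GWOW
After move 3 (R'): R=BRYY U=WBBO F=RWRR D=GGYG B=YOOB
Query 1: U[2] = B
Query 2: U[3] = O
Query 3: B[3] = B
Query 4: U[0] = W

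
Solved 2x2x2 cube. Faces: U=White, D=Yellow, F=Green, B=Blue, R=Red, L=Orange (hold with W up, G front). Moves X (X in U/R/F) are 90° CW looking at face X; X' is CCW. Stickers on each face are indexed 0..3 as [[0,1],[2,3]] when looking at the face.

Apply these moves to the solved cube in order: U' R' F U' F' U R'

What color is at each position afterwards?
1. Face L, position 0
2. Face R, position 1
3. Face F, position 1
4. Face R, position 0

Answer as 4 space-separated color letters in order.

Answer: Y R B R

Derivation:
After move 1 (U'): U=WWWW F=OOGG R=GGRR B=RRBB L=BBOO
After move 2 (R'): R=GRGR U=WBWR F=OWGW D=YOYG B=YRYB
After move 3 (F): F=GOWW U=WBOB R=WRRR D=GGYG L=BYOO
After move 4 (U'): U=BBWO F=BYWW R=GORR B=WRYB L=YROO
After move 5 (F'): F=YWBW U=BBGR R=GOGR D=ROYG L=YOOW
After move 6 (U): U=GBRB F=GOBW R=WRGR B=YOYB L=YWOW
After move 7 (R'): R=RRWG U=GYRY F=GBBB D=ROYW B=GOOB
Query 1: L[0] = Y
Query 2: R[1] = R
Query 3: F[1] = B
Query 4: R[0] = R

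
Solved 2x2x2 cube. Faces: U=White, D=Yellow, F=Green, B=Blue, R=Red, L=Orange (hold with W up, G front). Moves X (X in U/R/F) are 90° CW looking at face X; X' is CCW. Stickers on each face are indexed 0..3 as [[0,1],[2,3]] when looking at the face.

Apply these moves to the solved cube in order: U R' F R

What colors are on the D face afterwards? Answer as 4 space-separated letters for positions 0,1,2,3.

After move 1 (U): U=WWWW F=RRGG R=BBRR B=OOBB L=GGOO
After move 2 (R'): R=BRBR U=WBWO F=RWGW D=YRYG B=YOYB
After move 3 (F): F=GRWW U=WBOG R=WROR D=BBYG L=GYOR
After move 4 (R): R=OWRR U=WROW F=GBWG D=BYYY B=GOBB
Query: D face = BYYY

Answer: B Y Y Y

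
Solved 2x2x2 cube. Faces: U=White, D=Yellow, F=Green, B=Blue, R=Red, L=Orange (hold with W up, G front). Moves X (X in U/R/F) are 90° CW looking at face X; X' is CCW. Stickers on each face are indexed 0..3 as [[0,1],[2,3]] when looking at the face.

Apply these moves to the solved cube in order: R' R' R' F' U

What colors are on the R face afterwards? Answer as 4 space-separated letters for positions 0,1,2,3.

Answer: W B Y R

Derivation:
After move 1 (R'): R=RRRR U=WBWB F=GWGW D=YGYG B=YBYB
After move 2 (R'): R=RRRR U=WYWY F=GBGB D=YWYW B=GBGB
After move 3 (R'): R=RRRR U=WGWG F=GYGY D=YBYB B=WBWB
After move 4 (F'): F=YYGG U=WGRR R=BRYR D=OOYB L=OGOW
After move 5 (U): U=RWRG F=BRGG R=WBYR B=OGWB L=YYOW
Query: R face = WBYR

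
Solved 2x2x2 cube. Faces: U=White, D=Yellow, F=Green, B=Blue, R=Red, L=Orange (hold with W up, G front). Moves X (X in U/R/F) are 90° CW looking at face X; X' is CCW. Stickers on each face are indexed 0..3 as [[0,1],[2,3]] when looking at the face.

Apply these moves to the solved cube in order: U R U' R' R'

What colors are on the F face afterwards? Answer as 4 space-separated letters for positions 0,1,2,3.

Answer: G W G R

Derivation:
After move 1 (U): U=WWWW F=RRGG R=BBRR B=OOBB L=GGOO
After move 2 (R): R=RBRB U=WRWG F=RYGY D=YBYO B=WOWB
After move 3 (U'): U=RGWW F=GGGY R=RYRB B=RBWB L=WOOO
After move 4 (R'): R=YBRR U=RWWR F=GGGW D=YGYY B=OBBB
After move 5 (R'): R=BRYR U=RBWO F=GWGR D=YGYW B=YBGB
Query: F face = GWGR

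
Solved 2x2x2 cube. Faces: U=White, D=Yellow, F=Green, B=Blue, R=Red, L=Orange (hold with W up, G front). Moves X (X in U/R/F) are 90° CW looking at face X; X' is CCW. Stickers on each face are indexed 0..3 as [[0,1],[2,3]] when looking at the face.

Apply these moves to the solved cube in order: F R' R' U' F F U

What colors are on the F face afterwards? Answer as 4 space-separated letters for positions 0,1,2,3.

Answer: Y B Y O

Derivation:
After move 1 (F): F=GGGG U=WWOO R=WRWR D=RRYY L=OYOY
After move 2 (R'): R=RRWW U=WBOB F=GWGO D=RGYG B=YBRB
After move 3 (R'): R=RWRW U=WROY F=GBGB D=RWYO B=GBGB
After move 4 (U'): U=RYWO F=OYGB R=GBRW B=RWGB L=GBOY
After move 5 (F): F=GOBY U=RYYB R=WBOW D=RGYO L=GROW
After move 6 (F): F=BGYO U=RYWR R=YBBW D=OWYO L=GROG
After move 7 (U): U=WRRY F=YBYO R=RWBW B=GRGB L=BGOG
Query: F face = YBYO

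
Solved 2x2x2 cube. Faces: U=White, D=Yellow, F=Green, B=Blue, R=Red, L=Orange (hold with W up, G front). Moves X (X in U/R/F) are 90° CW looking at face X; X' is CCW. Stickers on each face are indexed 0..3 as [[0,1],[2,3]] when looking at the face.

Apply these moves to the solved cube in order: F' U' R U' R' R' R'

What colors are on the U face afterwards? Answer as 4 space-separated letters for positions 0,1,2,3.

Answer: W B W Y

Derivation:
After move 1 (F'): F=GGGG U=WWRR R=YRYR D=OOYY L=OWOW
After move 2 (U'): U=WRWR F=OWGG R=GGYR B=YRBB L=BBOW
After move 3 (R): R=YGRG U=WWWG F=OOGY D=OBYY B=RRRB
After move 4 (U'): U=WGWW F=BBGY R=OORG B=YGRB L=RROW
After move 5 (R'): R=OGOR U=WRWY F=BGGW D=OBYY B=YGBB
After move 6 (R'): R=GROO U=WBWY F=BRGY D=OGYW B=YGBB
After move 7 (R'): R=ROGO U=WBWY F=BBGY D=ORYY B=WGGB
Query: U face = WBWY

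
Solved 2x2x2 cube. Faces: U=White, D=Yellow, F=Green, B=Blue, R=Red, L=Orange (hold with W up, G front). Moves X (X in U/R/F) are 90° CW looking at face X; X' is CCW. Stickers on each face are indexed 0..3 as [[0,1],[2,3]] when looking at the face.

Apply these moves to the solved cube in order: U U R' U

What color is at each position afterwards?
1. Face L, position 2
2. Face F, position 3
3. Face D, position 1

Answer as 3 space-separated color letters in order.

Answer: O W B

Derivation:
After move 1 (U): U=WWWW F=RRGG R=BBRR B=OOBB L=GGOO
After move 2 (U): U=WWWW F=BBGG R=OORR B=GGBB L=RROO
After move 3 (R'): R=OROR U=WBWG F=BWGW D=YBYG B=YGYB
After move 4 (U): U=WWGB F=ORGW R=YGOR B=RRYB L=BWOO
Query 1: L[2] = O
Query 2: F[3] = W
Query 3: D[1] = B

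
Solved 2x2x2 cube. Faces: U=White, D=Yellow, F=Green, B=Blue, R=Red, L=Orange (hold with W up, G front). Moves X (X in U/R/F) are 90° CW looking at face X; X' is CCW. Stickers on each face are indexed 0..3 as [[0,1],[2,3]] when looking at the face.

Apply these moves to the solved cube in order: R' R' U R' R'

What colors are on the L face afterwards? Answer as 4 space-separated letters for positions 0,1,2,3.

Answer: G B O O

Derivation:
After move 1 (R'): R=RRRR U=WBWB F=GWGW D=YGYG B=YBYB
After move 2 (R'): R=RRRR U=WYWY F=GBGB D=YWYW B=GBGB
After move 3 (U): U=WWYY F=RRGB R=GBRR B=OOGB L=GBOO
After move 4 (R'): R=BRGR U=WGYO F=RWGY D=YRYB B=WOWB
After move 5 (R'): R=RRBG U=WWYW F=RGGO D=YWYY B=BORB
Query: L face = GBOO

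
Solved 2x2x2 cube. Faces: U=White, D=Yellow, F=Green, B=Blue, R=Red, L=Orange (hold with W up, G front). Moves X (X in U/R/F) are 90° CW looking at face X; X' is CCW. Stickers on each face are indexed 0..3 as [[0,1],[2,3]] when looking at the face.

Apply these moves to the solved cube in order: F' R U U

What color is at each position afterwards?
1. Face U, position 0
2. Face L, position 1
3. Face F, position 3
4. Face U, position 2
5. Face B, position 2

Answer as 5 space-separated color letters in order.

Answer: G Y Y G W

Derivation:
After move 1 (F'): F=GGGG U=WWRR R=YRYR D=OOYY L=OWOW
After move 2 (R): R=YYRR U=WGRG F=GOGY D=OBYB B=RBWB
After move 3 (U): U=RWGG F=YYGY R=RBRR B=OWWB L=GOOW
After move 4 (U): U=GRGW F=RBGY R=OWRR B=GOWB L=YYOW
Query 1: U[0] = G
Query 2: L[1] = Y
Query 3: F[3] = Y
Query 4: U[2] = G
Query 5: B[2] = W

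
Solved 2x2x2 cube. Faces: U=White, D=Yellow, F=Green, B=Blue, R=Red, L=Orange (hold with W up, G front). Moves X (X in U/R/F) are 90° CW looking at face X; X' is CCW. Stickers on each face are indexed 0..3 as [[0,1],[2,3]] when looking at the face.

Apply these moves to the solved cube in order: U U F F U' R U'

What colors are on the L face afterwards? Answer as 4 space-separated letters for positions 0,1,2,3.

Answer: Y O O O

Derivation:
After move 1 (U): U=WWWW F=RRGG R=BBRR B=OOBB L=GGOO
After move 2 (U): U=WWWW F=BBGG R=OORR B=GGBB L=RROO
After move 3 (F): F=GBGB U=WWOR R=WOWR D=ROYY L=RYOY
After move 4 (F): F=GGBB U=WWYY R=OORR D=WWYY L=RROO
After move 5 (U'): U=WYWY F=RRBB R=GGRR B=OOBB L=GGOO
After move 6 (R): R=RGRG U=WRWB F=RWBY D=WBYO B=YOYB
After move 7 (U'): U=RBWW F=GGBY R=RWRG B=RGYB L=YOOO
Query: L face = YOOO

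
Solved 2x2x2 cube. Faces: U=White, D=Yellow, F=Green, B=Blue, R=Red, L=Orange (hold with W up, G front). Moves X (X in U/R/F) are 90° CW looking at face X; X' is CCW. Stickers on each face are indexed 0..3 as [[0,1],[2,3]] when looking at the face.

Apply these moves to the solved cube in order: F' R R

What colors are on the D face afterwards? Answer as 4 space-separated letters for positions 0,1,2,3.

Answer: O W Y R

Derivation:
After move 1 (F'): F=GGGG U=WWRR R=YRYR D=OOYY L=OWOW
After move 2 (R): R=YYRR U=WGRG F=GOGY D=OBYB B=RBWB
After move 3 (R): R=RYRY U=WORY F=GBGB D=OWYR B=GBGB
Query: D face = OWYR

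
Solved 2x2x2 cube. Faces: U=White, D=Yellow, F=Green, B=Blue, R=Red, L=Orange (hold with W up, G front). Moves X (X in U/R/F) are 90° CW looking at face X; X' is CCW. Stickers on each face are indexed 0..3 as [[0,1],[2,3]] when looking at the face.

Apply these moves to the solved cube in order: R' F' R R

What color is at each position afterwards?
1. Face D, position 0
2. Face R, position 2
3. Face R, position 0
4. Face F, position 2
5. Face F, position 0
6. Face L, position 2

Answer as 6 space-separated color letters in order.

Answer: O R R G W O

Derivation:
After move 1 (R'): R=RRRR U=WBWB F=GWGW D=YGYG B=YBYB
After move 2 (F'): F=WWGG U=WBRR R=GRYR D=OOYG L=OBOW
After move 3 (R): R=YGRR U=WWRG F=WOGG D=OYYY B=RBBB
After move 4 (R): R=RYRG U=WORG F=WYGY D=OBYR B=GBWB
Query 1: D[0] = O
Query 2: R[2] = R
Query 3: R[0] = R
Query 4: F[2] = G
Query 5: F[0] = W
Query 6: L[2] = O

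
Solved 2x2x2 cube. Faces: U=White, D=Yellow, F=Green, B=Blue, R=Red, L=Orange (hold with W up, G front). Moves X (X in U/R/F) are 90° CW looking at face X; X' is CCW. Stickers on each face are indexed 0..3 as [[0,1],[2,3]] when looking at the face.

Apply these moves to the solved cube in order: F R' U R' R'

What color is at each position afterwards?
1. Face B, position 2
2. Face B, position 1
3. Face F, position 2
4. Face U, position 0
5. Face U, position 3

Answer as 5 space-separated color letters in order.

Answer: R Y G O G

Derivation:
After move 1 (F): F=GGGG U=WWOO R=WRWR D=RRYY L=OYOY
After move 2 (R'): R=RRWW U=WBOB F=GWGO D=RGYG B=YBRB
After move 3 (U): U=OWBB F=RRGO R=YBWW B=OYRB L=GWOY
After move 4 (R'): R=BWYW U=ORBO F=RWGB D=RRYO B=GYGB
After move 5 (R'): R=WWBY U=OGBG F=RRGO D=RWYB B=OYRB
Query 1: B[2] = R
Query 2: B[1] = Y
Query 3: F[2] = G
Query 4: U[0] = O
Query 5: U[3] = G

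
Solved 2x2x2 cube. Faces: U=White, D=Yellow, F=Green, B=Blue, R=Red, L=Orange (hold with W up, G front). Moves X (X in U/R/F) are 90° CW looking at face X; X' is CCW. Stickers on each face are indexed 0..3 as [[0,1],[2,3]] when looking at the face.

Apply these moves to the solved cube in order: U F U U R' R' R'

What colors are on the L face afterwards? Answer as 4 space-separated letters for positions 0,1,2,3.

Answer: W B O Y

Derivation:
After move 1 (U): U=WWWW F=RRGG R=BBRR B=OOBB L=GGOO
After move 2 (F): F=GRGR U=WWOG R=WBWR D=RBYY L=GYOY
After move 3 (U): U=OWGW F=WBGR R=OOWR B=GYBB L=GROY
After move 4 (U): U=GOWW F=OOGR R=GYWR B=GRBB L=WBOY
After move 5 (R'): R=YRGW U=GBWG F=OOGW D=ROYR B=YRBB
After move 6 (R'): R=RWYG U=GBWY F=OBGG D=ROYW B=RROB
After move 7 (R'): R=WGRY U=GOWR F=OBGY D=RBYG B=WROB
Query: L face = WBOY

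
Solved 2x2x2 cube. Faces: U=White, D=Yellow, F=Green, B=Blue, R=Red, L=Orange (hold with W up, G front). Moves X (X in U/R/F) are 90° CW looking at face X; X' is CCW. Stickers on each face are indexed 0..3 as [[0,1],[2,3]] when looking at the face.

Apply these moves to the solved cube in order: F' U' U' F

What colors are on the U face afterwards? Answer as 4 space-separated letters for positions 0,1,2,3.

Answer: R R W R

Derivation:
After move 1 (F'): F=GGGG U=WWRR R=YRYR D=OOYY L=OWOW
After move 2 (U'): U=WRWR F=OWGG R=GGYR B=YRBB L=BBOW
After move 3 (U'): U=RRWW F=BBGG R=OWYR B=GGBB L=YROW
After move 4 (F): F=GBGB U=RRWR R=WWWR D=YOYY L=YOOO
Query: U face = RRWR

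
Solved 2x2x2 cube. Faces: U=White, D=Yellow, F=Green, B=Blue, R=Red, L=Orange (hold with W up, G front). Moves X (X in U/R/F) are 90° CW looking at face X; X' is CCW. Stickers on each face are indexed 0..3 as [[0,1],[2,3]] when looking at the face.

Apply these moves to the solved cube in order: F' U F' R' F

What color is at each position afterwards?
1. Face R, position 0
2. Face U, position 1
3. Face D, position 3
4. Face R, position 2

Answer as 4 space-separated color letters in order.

Answer: B B G O

Derivation:
After move 1 (F'): F=GGGG U=WWRR R=YRYR D=OOYY L=OWOW
After move 2 (U): U=RWRW F=YRGG R=BBYR B=OWBB L=GGOW
After move 3 (F'): F=RGYG U=RWBY R=OBOR D=GWYY L=GWOR
After move 4 (R'): R=BROO U=RBBO F=RWYY D=GGYG B=YWWB
After move 5 (F): F=YRYW U=RBRW R=BROO D=OBYG L=GGOG
Query 1: R[0] = B
Query 2: U[1] = B
Query 3: D[3] = G
Query 4: R[2] = O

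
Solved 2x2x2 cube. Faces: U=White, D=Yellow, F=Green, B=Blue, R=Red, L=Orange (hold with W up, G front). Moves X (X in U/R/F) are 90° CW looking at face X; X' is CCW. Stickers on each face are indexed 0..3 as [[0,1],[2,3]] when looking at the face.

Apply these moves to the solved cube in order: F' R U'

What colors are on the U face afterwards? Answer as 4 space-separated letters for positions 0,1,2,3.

After move 1 (F'): F=GGGG U=WWRR R=YRYR D=OOYY L=OWOW
After move 2 (R): R=YYRR U=WGRG F=GOGY D=OBYB B=RBWB
After move 3 (U'): U=GGWR F=OWGY R=GORR B=YYWB L=RBOW
Query: U face = GGWR

Answer: G G W R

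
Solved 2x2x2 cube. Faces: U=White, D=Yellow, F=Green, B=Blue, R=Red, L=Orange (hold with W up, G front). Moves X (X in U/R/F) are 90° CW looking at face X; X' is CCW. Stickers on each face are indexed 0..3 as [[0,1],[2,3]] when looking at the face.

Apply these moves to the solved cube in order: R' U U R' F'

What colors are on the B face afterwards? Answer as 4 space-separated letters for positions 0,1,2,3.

Answer: G W G B

Derivation:
After move 1 (R'): R=RRRR U=WBWB F=GWGW D=YGYG B=YBYB
After move 2 (U): U=WWBB F=RRGW R=YBRR B=OOYB L=GWOO
After move 3 (U): U=BWBW F=YBGW R=OORR B=GWYB L=RROO
After move 4 (R'): R=OROR U=BYBG F=YWGW D=YBYW B=GWGB
After move 5 (F'): F=WWYG U=BYOO R=BRYR D=ROYW L=RGOB
Query: B face = GWGB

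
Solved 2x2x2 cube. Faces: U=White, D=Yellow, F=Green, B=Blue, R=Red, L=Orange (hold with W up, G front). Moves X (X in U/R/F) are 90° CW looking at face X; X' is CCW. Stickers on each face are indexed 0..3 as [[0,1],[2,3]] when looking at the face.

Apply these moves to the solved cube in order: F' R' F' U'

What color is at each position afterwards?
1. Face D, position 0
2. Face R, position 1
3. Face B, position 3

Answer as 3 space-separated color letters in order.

After move 1 (F'): F=GGGG U=WWRR R=YRYR D=OOYY L=OWOW
After move 2 (R'): R=RRYY U=WBRB F=GWGR D=OGYG B=YBOB
After move 3 (F'): F=WRGG U=WBRY R=GROY D=WWYG L=OBOR
After move 4 (U'): U=BYWR F=OBGG R=WROY B=GROB L=YBOR
Query 1: D[0] = W
Query 2: R[1] = R
Query 3: B[3] = B

Answer: W R B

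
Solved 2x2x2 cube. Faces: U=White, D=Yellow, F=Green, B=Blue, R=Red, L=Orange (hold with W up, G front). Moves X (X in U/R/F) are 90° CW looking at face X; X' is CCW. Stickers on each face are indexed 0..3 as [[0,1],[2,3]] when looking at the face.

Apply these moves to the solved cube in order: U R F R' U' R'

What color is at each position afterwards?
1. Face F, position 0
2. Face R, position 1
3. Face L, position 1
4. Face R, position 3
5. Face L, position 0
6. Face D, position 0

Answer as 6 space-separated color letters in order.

After move 1 (U): U=WWWW F=RRGG R=BBRR B=OOBB L=GGOO
After move 2 (R): R=RBRB U=WRWG F=RYGY D=YBYO B=WOWB
After move 3 (F): F=GRYY U=WROG R=WBGB D=RRYO L=GYOB
After move 4 (R'): R=BBWG U=WWOW F=GRYG D=RRYY B=OORB
After move 5 (U'): U=WWWO F=GYYG R=GRWG B=BBRB L=OOOB
After move 6 (R'): R=RGGW U=WRWB F=GWYO D=RYYG B=YBRB
Query 1: F[0] = G
Query 2: R[1] = G
Query 3: L[1] = O
Query 4: R[3] = W
Query 5: L[0] = O
Query 6: D[0] = R

Answer: G G O W O R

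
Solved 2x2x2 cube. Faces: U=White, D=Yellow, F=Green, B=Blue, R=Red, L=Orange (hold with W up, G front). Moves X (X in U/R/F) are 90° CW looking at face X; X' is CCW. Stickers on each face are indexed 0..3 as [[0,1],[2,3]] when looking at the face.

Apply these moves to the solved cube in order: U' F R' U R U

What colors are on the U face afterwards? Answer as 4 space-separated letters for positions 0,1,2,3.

After move 1 (U'): U=WWWW F=OOGG R=GGRR B=RRBB L=BBOO
After move 2 (F): F=GOGO U=WWOB R=WGWR D=RGYY L=BYOY
After move 3 (R'): R=GRWW U=WBOR F=GWGB D=ROYO B=YRGB
After move 4 (U): U=OWRB F=GRGB R=YRWW B=BYGB L=GWOY
After move 5 (R): R=WYWR U=ORRB F=GOGO D=RGYB B=BYWB
After move 6 (U): U=ROBR F=WYGO R=BYWR B=GWWB L=GOOY
Query: U face = ROBR

Answer: R O B R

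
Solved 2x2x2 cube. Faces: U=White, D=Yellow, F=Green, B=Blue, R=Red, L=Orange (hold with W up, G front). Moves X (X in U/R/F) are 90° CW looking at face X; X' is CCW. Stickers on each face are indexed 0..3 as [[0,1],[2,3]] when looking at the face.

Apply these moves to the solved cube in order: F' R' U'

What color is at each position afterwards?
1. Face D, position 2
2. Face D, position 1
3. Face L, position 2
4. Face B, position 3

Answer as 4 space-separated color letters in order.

After move 1 (F'): F=GGGG U=WWRR R=YRYR D=OOYY L=OWOW
After move 2 (R'): R=RRYY U=WBRB F=GWGR D=OGYG B=YBOB
After move 3 (U'): U=BBWR F=OWGR R=GWYY B=RROB L=YBOW
Query 1: D[2] = Y
Query 2: D[1] = G
Query 3: L[2] = O
Query 4: B[3] = B

Answer: Y G O B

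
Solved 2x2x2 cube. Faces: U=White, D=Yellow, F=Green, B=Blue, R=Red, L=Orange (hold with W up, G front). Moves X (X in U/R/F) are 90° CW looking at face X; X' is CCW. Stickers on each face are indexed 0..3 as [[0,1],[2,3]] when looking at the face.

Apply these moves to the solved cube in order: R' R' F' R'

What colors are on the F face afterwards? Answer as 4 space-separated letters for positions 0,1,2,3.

After move 1 (R'): R=RRRR U=WBWB F=GWGW D=YGYG B=YBYB
After move 2 (R'): R=RRRR U=WYWY F=GBGB D=YWYW B=GBGB
After move 3 (F'): F=BBGG U=WYRR R=WRYR D=OOYW L=OYOW
After move 4 (R'): R=RRWY U=WGRG F=BYGR D=OBYG B=WBOB
Query: F face = BYGR

Answer: B Y G R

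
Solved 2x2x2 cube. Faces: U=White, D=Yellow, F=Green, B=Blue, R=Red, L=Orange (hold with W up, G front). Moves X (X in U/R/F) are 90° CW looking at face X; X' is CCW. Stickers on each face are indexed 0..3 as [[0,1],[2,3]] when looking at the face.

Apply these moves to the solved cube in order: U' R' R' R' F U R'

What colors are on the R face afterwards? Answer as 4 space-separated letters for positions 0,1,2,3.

After move 1 (U'): U=WWWW F=OOGG R=GGRR B=RRBB L=BBOO
After move 2 (R'): R=GRGR U=WBWR F=OWGW D=YOYG B=YRYB
After move 3 (R'): R=RRGG U=WYWY F=OBGR D=YWYW B=GROB
After move 4 (R'): R=RGRG U=WOWG F=OYGY D=YBYR B=WRWB
After move 5 (F): F=GOYY U=WOOB R=WGGG D=RRYR L=BYOB
After move 6 (U): U=OWBO F=WGYY R=WRGG B=BYWB L=GOOB
After move 7 (R'): R=RGWG U=OWBB F=WWYO D=RGYY B=RYRB
Query: R face = RGWG

Answer: R G W G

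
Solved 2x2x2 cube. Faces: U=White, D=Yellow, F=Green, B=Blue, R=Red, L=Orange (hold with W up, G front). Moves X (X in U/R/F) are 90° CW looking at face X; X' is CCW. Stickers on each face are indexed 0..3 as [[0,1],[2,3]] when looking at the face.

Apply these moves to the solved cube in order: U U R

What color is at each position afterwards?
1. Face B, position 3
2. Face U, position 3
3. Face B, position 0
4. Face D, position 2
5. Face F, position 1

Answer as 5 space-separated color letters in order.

Answer: B G W Y Y

Derivation:
After move 1 (U): U=WWWW F=RRGG R=BBRR B=OOBB L=GGOO
After move 2 (U): U=WWWW F=BBGG R=OORR B=GGBB L=RROO
After move 3 (R): R=RORO U=WBWG F=BYGY D=YBYG B=WGWB
Query 1: B[3] = B
Query 2: U[3] = G
Query 3: B[0] = W
Query 4: D[2] = Y
Query 5: F[1] = Y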